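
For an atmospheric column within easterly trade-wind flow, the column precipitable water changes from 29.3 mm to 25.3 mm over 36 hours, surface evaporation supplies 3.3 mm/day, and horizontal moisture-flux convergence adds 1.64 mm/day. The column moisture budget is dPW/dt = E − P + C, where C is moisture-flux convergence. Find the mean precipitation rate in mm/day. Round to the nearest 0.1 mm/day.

dPW/dt = (25.3 − 29.3) mm / (36/24 day) = -2.667 mm/day.
P = E + C − dPW/dt = 3.3 + (1.64) − (-2.667) = 7.6 mm/day.

P ≈ 7.6 mm/day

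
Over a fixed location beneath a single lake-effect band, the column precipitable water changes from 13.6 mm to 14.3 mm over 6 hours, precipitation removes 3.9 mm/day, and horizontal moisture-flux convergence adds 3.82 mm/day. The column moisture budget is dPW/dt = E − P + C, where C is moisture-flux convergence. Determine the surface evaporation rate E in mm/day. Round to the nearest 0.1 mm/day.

E ≈ 2.9 mm/day

dPW/dt = (14.3 − 13.6) mm / (6/24 day) = +2.800 mm/day.
E = dPW/dt + P − C = (+2.800) + 3.9 − (3.82) = 2.9 mm/day.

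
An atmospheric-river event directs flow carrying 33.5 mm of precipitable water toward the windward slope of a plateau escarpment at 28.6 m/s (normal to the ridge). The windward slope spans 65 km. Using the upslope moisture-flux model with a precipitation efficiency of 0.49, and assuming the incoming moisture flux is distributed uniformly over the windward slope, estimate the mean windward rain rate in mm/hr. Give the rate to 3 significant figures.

R ≈ 26.0 mm/hr

Incoming column moisture flux per unit ridge length: F = V × PW = 28.6 × 33.5 = 958.1 mm·m/s.
Spread over the 65 km slope with efficiency ε = 0.49: R = ε·F/W = 0.49 × 958.1 / 65000 m = 7.223e-03 mm/s.
R = 7.223e-03 × 3600 = 26.0 mm/hr.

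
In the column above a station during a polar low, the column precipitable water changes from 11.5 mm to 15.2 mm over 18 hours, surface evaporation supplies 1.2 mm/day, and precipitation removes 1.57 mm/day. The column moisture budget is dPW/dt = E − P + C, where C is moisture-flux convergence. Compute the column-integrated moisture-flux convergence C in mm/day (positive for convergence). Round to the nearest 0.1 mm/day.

C ≈ 5.3 mm/day

dPW/dt = (15.2 − 11.5) mm / (18/24 day) = +4.933 mm/day.
C = dPW/dt − E + P = (+4.933) − 1.2 + 1.57 = 5.3 mm/day.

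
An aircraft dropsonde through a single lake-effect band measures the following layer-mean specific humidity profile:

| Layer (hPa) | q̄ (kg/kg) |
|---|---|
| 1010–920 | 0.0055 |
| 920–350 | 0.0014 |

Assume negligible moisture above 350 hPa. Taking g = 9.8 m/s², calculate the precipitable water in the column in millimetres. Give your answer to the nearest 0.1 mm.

PW ≈ 13.2 mm

Precipitable water is the column-integrated vapour mass per unit area: PW = (1/g) Σ q̄ Δp, with q in kg/kg and Δp in Pa (1 kg/m² of water = 1 mm).
Layer 1010–920 hPa: Δp = 90 hPa = 9000 Pa, q̄ = 0.0055 kg/kg → 0.0055 × 9000 / 9.8 = 5.05 mm
Layer 920–350 hPa: Δp = 570 hPa = 57000 Pa, q̄ = 0.0014 kg/kg → 0.0014 × 57000 / 9.8 = 8.14 mm
PW = 5.05 + 8.14 = 13.19 ≈ 13.2 mm.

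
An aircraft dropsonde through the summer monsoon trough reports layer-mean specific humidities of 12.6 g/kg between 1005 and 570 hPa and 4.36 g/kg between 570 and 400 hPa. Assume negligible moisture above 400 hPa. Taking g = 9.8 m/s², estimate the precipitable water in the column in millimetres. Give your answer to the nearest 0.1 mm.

Precipitable water is the column-integrated vapour mass per unit area: PW = (1/g) Σ q̄ Δp, with q in kg/kg and Δp in Pa (1 kg/m² of water = 1 mm).
Layer 1005–570 hPa: Δp = 435 hPa = 43500 Pa, q̄ = 0.0126 kg/kg → 0.0126 × 43500 / 9.8 = 55.93 mm
Layer 570–400 hPa: Δp = 170 hPa = 17000 Pa, q̄ = 0.00436 kg/kg → 0.00436 × 17000 / 9.8 = 7.56 mm
PW = 55.93 + 7.56 = 63.49 ≈ 63.5 mm.

PW ≈ 63.5 mm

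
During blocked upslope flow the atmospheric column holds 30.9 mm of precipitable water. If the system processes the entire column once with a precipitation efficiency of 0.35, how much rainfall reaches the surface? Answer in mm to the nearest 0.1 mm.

Rainfall = ε × PW = 0.35 × 30.9 = 10.8 mm.

rainfall ≈ 10.8 mm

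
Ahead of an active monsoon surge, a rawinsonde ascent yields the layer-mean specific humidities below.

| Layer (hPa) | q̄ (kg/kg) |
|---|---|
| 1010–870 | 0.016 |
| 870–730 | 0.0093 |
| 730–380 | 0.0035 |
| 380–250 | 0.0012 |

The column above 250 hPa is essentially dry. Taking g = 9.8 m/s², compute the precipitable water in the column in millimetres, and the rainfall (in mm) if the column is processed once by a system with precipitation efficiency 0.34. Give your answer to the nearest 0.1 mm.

Precipitable water is the column-integrated vapour mass per unit area: PW = (1/g) Σ q̄ Δp, with q in kg/kg and Δp in Pa (1 kg/m² of water = 1 mm).
Layer 1010–870 hPa: Δp = 140 hPa = 14000 Pa, q̄ = 0.016 kg/kg → 0.016 × 14000 / 9.8 = 22.86 mm
Layer 870–730 hPa: Δp = 140 hPa = 14000 Pa, q̄ = 0.0093 kg/kg → 0.0093 × 14000 / 9.8 = 13.29 mm
Layer 730–380 hPa: Δp = 350 hPa = 35000 Pa, q̄ = 0.0035 kg/kg → 0.0035 × 35000 / 9.8 = 12.50 mm
Layer 380–250 hPa: Δp = 130 hPa = 13000 Pa, q̄ = 0.0012 kg/kg → 0.0012 × 13000 / 9.8 = 1.59 mm
PW = 22.86 + 13.29 + 12.50 + 1.59 = 50.24 ≈ 50.2 mm.
Rainfall = ε × PW = 0.34 × 50.2 = 17.1 mm.

PW ≈ 50.2 mm; rainfall ≈ 17.1 mm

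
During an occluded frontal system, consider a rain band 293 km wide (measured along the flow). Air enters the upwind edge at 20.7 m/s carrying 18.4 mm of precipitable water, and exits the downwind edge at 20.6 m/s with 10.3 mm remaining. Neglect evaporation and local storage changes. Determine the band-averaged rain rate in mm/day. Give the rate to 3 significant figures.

Column moisture flux per unit crosswind length is F = V × PW.
Inflow: F_in = 20.7 × 18.4 = 380.88 mm·m/s
Outflow: F_out = 20.6 × 10.3 = 212.18 mm·m/s
Steady-state rate R = (F_in − F_out)/L = (380.88 − 212.18) / 293000 m = 5.758e-04 mm/s.
R = 5.758e-04 × 3600 × 24 = 49.7 mm/day.

R ≈ 49.7 mm/day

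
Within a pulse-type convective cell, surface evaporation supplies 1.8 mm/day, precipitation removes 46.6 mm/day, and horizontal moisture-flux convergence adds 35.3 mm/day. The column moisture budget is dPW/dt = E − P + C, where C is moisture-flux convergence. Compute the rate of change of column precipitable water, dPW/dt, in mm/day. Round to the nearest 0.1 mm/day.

dPW/dt = E − P + C = 1.8 − 46.6 + (35.3) = -9.5 mm/day.

dPW/dt ≈ -9.5 mm/day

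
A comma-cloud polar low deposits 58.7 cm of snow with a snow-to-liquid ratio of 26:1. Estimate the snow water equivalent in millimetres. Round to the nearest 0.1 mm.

SWE = snow depth / ratio = 58.7 cm / 26 = 2.258 cm = 22.6 mm.

SWE ≈ 22.6 mm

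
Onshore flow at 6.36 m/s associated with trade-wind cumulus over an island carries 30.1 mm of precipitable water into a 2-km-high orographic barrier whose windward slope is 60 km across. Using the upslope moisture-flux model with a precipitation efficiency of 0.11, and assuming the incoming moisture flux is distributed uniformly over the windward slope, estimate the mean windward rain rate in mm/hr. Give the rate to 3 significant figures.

Incoming column moisture flux per unit ridge length: F = V × PW = 6.36 × 30.1 = 191.436 mm·m/s.
Spread over the 60 km slope with efficiency ε = 0.11: R = ε·F/W = 0.11 × 191.436 / 60000 m = 3.510e-04 mm/s.
R = 3.510e-04 × 3600 = 1.26 mm/hr.

R ≈ 1.26 mm/hr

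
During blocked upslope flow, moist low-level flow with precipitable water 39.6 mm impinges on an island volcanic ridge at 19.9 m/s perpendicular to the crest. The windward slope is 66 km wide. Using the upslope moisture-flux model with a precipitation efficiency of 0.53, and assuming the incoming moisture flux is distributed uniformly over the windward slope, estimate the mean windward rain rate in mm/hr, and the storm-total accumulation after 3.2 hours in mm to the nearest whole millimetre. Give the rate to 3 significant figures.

Incoming column moisture flux per unit ridge length: F = V × PW = 19.9 × 39.6 = 788.04 mm·m/s.
Spread over the 66 km slope with efficiency ε = 0.53: R = ε·F/W = 0.53 × 788.04 / 66000 m = 6.328e-03 mm/s.
R = 6.328e-03 × 3600 = 22.8 mm/hr.
Over 3.2 h: total = 22.8 × 3.2 = 72.96 ≈ 73 mm.

R ≈ 22.8 mm/hr; total ≈ 73 mm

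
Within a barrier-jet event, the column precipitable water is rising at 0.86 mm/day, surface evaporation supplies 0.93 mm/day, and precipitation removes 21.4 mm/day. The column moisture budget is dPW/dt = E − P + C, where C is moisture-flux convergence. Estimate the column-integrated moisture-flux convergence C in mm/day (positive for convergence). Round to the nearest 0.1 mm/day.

dPW/dt = +0.86 mm/day.
C = dPW/dt − E + P = (+0.86) − 0.93 + 21.4 = 21.3 mm/day.

C ≈ 21.3 mm/day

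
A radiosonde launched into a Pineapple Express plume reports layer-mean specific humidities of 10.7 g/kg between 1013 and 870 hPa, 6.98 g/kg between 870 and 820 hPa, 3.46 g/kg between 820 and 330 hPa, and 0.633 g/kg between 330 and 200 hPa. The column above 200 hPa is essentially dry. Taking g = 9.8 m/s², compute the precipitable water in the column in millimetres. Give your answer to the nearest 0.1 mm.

Precipitable water is the column-integrated vapour mass per unit area: PW = (1/g) Σ q̄ Δp, with q in kg/kg and Δp in Pa (1 kg/m² of water = 1 mm).
Layer 1013–870 hPa: Δp = 143 hPa = 14300 Pa, q̄ = 0.0107 kg/kg → 0.0107 × 14300 / 9.8 = 15.61 mm
Layer 870–820 hPa: Δp = 50 hPa = 5000 Pa, q̄ = 0.00698 kg/kg → 0.00698 × 5000 / 9.8 = 3.56 mm
Layer 820–330 hPa: Δp = 490 hPa = 49000 Pa, q̄ = 0.00346 kg/kg → 0.00346 × 49000 / 9.8 = 17.30 mm
Layer 330–200 hPa: Δp = 130 hPa = 13000 Pa, q̄ = 0.000633 kg/kg → 0.000633 × 13000 / 9.8 = 0.84 mm
PW = 15.61 + 3.56 + 17.30 + 0.84 = 37.31 ≈ 37.3 mm.

PW ≈ 37.3 mm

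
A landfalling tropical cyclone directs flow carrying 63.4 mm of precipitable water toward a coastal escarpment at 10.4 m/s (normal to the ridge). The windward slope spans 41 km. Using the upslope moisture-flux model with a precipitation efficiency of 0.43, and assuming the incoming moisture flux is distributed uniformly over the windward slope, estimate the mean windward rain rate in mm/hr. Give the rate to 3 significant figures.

Incoming column moisture flux per unit ridge length: F = V × PW = 10.4 × 63.4 = 659.36 mm·m/s.
Spread over the 41 km slope with efficiency ε = 0.43: R = ε·F/W = 0.43 × 659.36 / 41000 m = 6.915e-03 mm/s.
R = 6.915e-03 × 3600 = 24.9 mm/hr.

R ≈ 24.9 mm/hr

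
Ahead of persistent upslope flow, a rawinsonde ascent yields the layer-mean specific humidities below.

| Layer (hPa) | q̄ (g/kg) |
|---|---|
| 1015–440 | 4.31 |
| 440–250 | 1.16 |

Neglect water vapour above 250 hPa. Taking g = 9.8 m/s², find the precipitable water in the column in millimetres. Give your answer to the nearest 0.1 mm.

PW ≈ 27.5 mm

Precipitable water is the column-integrated vapour mass per unit area: PW = (1/g) Σ q̄ Δp, with q in kg/kg and Δp in Pa (1 kg/m² of water = 1 mm).
Layer 1015–440 hPa: Δp = 575 hPa = 57500 Pa, q̄ = 0.00431 kg/kg → 0.00431 × 57500 / 9.8 = 25.29 mm
Layer 440–250 hPa: Δp = 190 hPa = 19000 Pa, q̄ = 0.00116 kg/kg → 0.00116 × 19000 / 9.8 = 2.25 mm
PW = 25.29 + 2.25 = 27.54 ≈ 27.5 mm.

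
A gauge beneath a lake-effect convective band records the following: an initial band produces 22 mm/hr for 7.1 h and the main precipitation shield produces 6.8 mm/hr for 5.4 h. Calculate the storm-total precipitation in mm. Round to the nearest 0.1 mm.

total ≈ 192.9 mm

Total = Σ Rᵢ Δtᵢ = 22 × 7.1 + 6.8 × 5.4
      = 156.2 + 36.72 = 192.9 mm.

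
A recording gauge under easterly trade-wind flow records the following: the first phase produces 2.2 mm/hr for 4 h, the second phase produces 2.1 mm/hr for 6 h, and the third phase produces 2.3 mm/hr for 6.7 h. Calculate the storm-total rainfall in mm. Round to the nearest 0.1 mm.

Total = Σ Rᵢ Δtᵢ = 2.2 × 4 + 2.1 × 6 + 2.3 × 6.7
      = 8.8 + 12.6 + 15.41 = 36.8 mm.

total ≈ 36.8 mm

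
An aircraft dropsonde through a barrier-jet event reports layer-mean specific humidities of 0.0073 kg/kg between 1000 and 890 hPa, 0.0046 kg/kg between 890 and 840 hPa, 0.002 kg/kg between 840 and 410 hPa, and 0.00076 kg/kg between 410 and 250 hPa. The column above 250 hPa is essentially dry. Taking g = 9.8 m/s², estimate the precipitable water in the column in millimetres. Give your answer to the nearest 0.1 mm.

Precipitable water is the column-integrated vapour mass per unit area: PW = (1/g) Σ q̄ Δp, with q in kg/kg and Δp in Pa (1 kg/m² of water = 1 mm).
Layer 1000–890 hPa: Δp = 110 hPa = 11000 Pa, q̄ = 0.0073 kg/kg → 0.0073 × 11000 / 9.8 = 8.19 mm
Layer 890–840 hPa: Δp = 50 hPa = 5000 Pa, q̄ = 0.0046 kg/kg → 0.0046 × 5000 / 9.8 = 2.35 mm
Layer 840–410 hPa: Δp = 430 hPa = 43000 Pa, q̄ = 0.002 kg/kg → 0.002 × 43000 / 9.8 = 8.78 mm
Layer 410–250 hPa: Δp = 160 hPa = 16000 Pa, q̄ = 0.00076 kg/kg → 0.00076 × 16000 / 9.8 = 1.24 mm
PW = 8.19 + 2.35 + 8.78 + 1.24 = 20.56 ≈ 20.6 mm.

PW ≈ 20.6 mm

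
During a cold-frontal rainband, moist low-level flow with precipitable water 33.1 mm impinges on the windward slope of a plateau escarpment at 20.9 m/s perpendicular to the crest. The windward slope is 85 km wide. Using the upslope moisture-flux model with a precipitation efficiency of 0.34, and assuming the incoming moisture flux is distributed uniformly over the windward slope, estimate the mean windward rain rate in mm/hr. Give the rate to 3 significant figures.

R ≈ 9.96 mm/hr

Incoming column moisture flux per unit ridge length: F = V × PW = 20.9 × 33.1 = 691.79 mm·m/s.
Spread over the 85 km slope with efficiency ε = 0.34: R = ε·F/W = 0.34 × 691.79 / 85000 m = 2.767e-03 mm/s.
R = 2.767e-03 × 3600 = 9.96 mm/hr.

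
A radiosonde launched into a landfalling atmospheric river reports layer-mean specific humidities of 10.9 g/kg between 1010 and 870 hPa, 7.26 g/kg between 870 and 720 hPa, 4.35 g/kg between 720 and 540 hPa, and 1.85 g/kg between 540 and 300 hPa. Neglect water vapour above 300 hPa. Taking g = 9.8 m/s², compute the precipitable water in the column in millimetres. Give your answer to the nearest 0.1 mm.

PW ≈ 39.2 mm

Precipitable water is the column-integrated vapour mass per unit area: PW = (1/g) Σ q̄ Δp, with q in kg/kg and Δp in Pa (1 kg/m² of water = 1 mm).
Layer 1010–870 hPa: Δp = 140 hPa = 14000 Pa, q̄ = 0.0109 kg/kg → 0.0109 × 14000 / 9.8 = 15.57 mm
Layer 870–720 hPa: Δp = 150 hPa = 15000 Pa, q̄ = 0.00726 kg/kg → 0.00726 × 15000 / 9.8 = 11.11 mm
Layer 720–540 hPa: Δp = 180 hPa = 18000 Pa, q̄ = 0.00435 kg/kg → 0.00435 × 18000 / 9.8 = 7.99 mm
Layer 540–300 hPa: Δp = 240 hPa = 24000 Pa, q̄ = 0.00185 kg/kg → 0.00185 × 24000 / 9.8 = 4.53 mm
PW = 15.57 + 11.11 + 7.99 + 4.53 = 39.20 ≈ 39.2 mm.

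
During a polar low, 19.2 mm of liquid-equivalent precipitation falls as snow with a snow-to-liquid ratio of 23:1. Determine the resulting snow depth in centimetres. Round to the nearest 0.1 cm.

Snow depth = liquid × ratio = 19.2 mm × 23 = 441.6 mm = 44.2 cm.

snow depth ≈ 44.2 cm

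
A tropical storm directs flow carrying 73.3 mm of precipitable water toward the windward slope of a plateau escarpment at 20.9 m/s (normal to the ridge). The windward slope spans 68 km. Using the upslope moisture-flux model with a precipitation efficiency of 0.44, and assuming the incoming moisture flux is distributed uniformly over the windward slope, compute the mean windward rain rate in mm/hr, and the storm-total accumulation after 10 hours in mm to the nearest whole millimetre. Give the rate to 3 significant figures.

Incoming column moisture flux per unit ridge length: F = V × PW = 20.9 × 73.3 = 1531.97 mm·m/s.
Spread over the 68 km slope with efficiency ε = 0.44: R = ε·F/W = 0.44 × 1531.97 / 68000 m = 9.913e-03 mm/s.
R = 9.913e-03 × 3600 = 35.7 mm/hr.
Over 10 h: total = 35.7 × 10 = 357 mm.

R ≈ 35.7 mm/hr; total ≈ 357 mm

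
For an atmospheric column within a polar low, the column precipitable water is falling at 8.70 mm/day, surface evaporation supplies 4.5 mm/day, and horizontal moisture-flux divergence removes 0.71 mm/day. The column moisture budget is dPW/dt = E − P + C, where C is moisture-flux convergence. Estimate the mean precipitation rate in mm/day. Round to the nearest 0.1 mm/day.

dPW/dt = -8.70 mm/day.
P = E + C − dPW/dt = 4.5 + (-0.71) − (-8.70) = 12.5 mm/day.

P ≈ 12.5 mm/day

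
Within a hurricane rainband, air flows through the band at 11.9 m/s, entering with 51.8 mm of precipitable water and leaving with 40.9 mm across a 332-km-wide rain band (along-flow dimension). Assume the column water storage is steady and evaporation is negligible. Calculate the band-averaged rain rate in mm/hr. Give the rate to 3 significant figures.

R ≈ 1.41 mm/hr

Column moisture flux per unit crosswind length is F = V × PW.
Inflow: F_in = 11.9 × 51.8 = 616.42 mm·m/s
Outflow: F_out = 11.9 × 40.9 = 486.71 mm·m/s
Steady-state rate R = (F_in − F_out)/L = (616.42 − 486.71) / 332000 m = 3.907e-04 mm/s.
R = 3.907e-04 × 3600 = 1.41 mm/hr.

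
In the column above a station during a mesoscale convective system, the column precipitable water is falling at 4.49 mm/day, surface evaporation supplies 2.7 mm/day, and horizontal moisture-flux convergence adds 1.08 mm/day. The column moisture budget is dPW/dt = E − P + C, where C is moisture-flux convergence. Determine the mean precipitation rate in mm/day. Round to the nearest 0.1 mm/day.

P ≈ 8.3 mm/day

dPW/dt = -4.49 mm/day.
P = E + C − dPW/dt = 2.7 + (1.08) − (-4.49) = 8.3 mm/day.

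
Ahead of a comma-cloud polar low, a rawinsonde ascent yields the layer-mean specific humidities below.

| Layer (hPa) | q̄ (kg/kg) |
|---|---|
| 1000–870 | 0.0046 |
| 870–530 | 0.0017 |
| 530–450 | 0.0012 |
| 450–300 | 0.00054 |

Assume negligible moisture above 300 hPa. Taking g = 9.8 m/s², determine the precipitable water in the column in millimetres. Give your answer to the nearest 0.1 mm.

Precipitable water is the column-integrated vapour mass per unit area: PW = (1/g) Σ q̄ Δp, with q in kg/kg and Δp in Pa (1 kg/m² of water = 1 mm).
Layer 1000–870 hPa: Δp = 130 hPa = 13000 Pa, q̄ = 0.0046 kg/kg → 0.0046 × 13000 / 9.8 = 6.10 mm
Layer 870–530 hPa: Δp = 340 hPa = 34000 Pa, q̄ = 0.0017 kg/kg → 0.0017 × 34000 / 9.8 = 5.90 mm
Layer 530–450 hPa: Δp = 80 hPa = 8000 Pa, q̄ = 0.0012 kg/kg → 0.0012 × 8000 / 9.8 = 0.98 mm
Layer 450–300 hPa: Δp = 150 hPa = 15000 Pa, q̄ = 0.00054 kg/kg → 0.00054 × 15000 / 9.8 = 0.83 mm
PW = 6.10 + 5.90 + 0.98 + 0.83 = 13.81 ≈ 13.8 mm.

PW ≈ 13.8 mm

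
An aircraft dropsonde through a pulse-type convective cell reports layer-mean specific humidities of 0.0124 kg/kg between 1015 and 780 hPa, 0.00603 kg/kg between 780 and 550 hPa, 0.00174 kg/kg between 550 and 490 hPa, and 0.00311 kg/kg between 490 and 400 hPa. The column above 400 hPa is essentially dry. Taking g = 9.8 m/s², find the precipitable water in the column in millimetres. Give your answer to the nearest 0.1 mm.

Precipitable water is the column-integrated vapour mass per unit area: PW = (1/g) Σ q̄ Δp, with q in kg/kg and Δp in Pa (1 kg/m² of water = 1 mm).
Layer 1015–780 hPa: Δp = 235 hPa = 23500 Pa, q̄ = 0.0124 kg/kg → 0.0124 × 23500 / 9.8 = 29.73 mm
Layer 780–550 hPa: Δp = 230 hPa = 23000 Pa, q̄ = 0.00603 kg/kg → 0.00603 × 23000 / 9.8 = 14.15 mm
Layer 550–490 hPa: Δp = 60 hPa = 6000 Pa, q̄ = 0.00174 kg/kg → 0.00174 × 6000 / 9.8 = 1.07 mm
Layer 490–400 hPa: Δp = 90 hPa = 9000 Pa, q̄ = 0.00311 kg/kg → 0.00311 × 9000 / 9.8 = 2.86 mm
PW = 29.73 + 14.15 + 1.07 + 2.86 = 47.81 ≈ 47.8 mm.

PW ≈ 47.8 mm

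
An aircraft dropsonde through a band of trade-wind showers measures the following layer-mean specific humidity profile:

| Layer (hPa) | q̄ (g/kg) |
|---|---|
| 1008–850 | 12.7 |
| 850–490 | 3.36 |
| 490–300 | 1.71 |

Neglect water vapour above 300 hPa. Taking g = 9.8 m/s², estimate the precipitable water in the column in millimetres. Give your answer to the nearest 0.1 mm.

Precipitable water is the column-integrated vapour mass per unit area: PW = (1/g) Σ q̄ Δp, with q in kg/kg and Δp in Pa (1 kg/m² of water = 1 mm).
Layer 1008–850 hPa: Δp = 158 hPa = 15800 Pa, q̄ = 0.0127 kg/kg → 0.0127 × 15800 / 9.8 = 20.48 mm
Layer 850–490 hPa: Δp = 360 hPa = 36000 Pa, q̄ = 0.00336 kg/kg → 0.00336 × 36000 / 9.8 = 12.34 mm
Layer 490–300 hPa: Δp = 190 hPa = 19000 Pa, q̄ = 0.00171 kg/kg → 0.00171 × 19000 / 9.8 = 3.32 mm
PW = 20.48 + 12.34 + 3.32 = 36.14 ≈ 36.1 mm.

PW ≈ 36.1 mm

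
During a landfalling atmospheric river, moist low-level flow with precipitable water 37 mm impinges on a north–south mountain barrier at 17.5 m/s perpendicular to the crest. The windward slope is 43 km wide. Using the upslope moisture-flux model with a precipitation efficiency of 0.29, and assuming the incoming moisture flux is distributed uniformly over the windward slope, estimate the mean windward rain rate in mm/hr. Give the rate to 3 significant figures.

R ≈ 15.7 mm/hr

Incoming column moisture flux per unit ridge length: F = V × PW = 17.5 × 37 = 647.5 mm·m/s.
Spread over the 43 km slope with efficiency ε = 0.29: R = ε·F/W = 0.29 × 647.5 / 43000 m = 4.367e-03 mm/s.
R = 4.367e-03 × 3600 = 15.7 mm/hr.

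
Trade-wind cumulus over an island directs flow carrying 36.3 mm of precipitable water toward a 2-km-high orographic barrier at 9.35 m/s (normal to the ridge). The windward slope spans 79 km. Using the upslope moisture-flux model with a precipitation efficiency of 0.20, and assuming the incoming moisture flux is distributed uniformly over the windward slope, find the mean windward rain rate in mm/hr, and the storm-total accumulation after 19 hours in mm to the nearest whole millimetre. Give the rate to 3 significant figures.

Incoming column moisture flux per unit ridge length: F = V × PW = 9.35 × 36.3 = 339.405 mm·m/s.
Spread over the 79 km slope with efficiency ε = 0.20: R = ε·F/W = 0.20 × 339.405 / 79000 m = 8.593e-04 mm/s.
R = 8.593e-04 × 3600 = 3.09 mm/hr.
Over 19 h: total = 3.09 × 19 = 58.71 ≈ 59 mm.

R ≈ 3.09 mm/hr; total ≈ 59 mm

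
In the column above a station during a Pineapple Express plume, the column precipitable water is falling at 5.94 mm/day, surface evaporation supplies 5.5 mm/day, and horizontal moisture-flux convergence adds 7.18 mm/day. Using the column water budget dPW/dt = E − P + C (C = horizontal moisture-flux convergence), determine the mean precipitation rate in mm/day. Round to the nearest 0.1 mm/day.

dPW/dt = -5.94 mm/day.
P = E + C − dPW/dt = 5.5 + (7.18) − (-5.94) = 18.6 mm/day.

P ≈ 18.6 mm/day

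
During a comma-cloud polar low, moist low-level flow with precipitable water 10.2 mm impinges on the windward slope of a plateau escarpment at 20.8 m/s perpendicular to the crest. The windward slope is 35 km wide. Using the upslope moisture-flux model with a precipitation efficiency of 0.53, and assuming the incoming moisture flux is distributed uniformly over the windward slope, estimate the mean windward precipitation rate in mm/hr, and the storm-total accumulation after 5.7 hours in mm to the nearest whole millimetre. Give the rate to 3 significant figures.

Incoming column moisture flux per unit ridge length: F = V × PW = 20.8 × 10.2 = 212.16 mm·m/s.
Spread over the 35 km slope with efficiency ε = 0.53: R = ε·F/W = 0.53 × 212.16 / 35000 m = 3.213e-03 mm/s.
R = 3.213e-03 × 3600 = 11.6 mm/hr.
Over 5.7 h: total = 11.6 × 5.7 = 66.12 ≈ 66 mm.

R ≈ 11.6 mm/hr; total ≈ 66 mm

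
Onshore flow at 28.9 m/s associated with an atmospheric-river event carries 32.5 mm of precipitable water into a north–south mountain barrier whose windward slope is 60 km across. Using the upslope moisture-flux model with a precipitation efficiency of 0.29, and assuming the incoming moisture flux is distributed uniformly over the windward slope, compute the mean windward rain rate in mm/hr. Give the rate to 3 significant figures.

Incoming column moisture flux per unit ridge length: F = V × PW = 28.9 × 32.5 = 939.25 mm·m/s.
Spread over the 60 km slope with efficiency ε = 0.29: R = ε·F/W = 0.29 × 939.25 / 60000 m = 4.540e-03 mm/s.
R = 4.540e-03 × 3600 = 16.3 mm/hr.

R ≈ 16.3 mm/hr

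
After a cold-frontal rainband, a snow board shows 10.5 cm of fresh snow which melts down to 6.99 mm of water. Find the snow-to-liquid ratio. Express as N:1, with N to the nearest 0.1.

Ratio = snow depth / SWE = 105 mm / 6.99 mm = 15.0, i.e. 15.0:1.

ratio ≈ 15.0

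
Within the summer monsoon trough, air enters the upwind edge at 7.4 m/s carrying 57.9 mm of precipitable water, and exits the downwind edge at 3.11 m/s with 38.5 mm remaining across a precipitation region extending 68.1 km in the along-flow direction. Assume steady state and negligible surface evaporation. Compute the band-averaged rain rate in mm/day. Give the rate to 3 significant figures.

Column moisture flux per unit crosswind length is F = V × PW.
Inflow: F_in = 7.4 × 57.9 = 428.46 mm·m/s
Outflow: F_out = 3.11 × 38.5 = 119.735 mm·m/s
Steady-state rate R = (F_in − F_out)/L = (428.46 − 119.735) / 68100 m = 4.533e-03 mm/s.
R = 4.533e-03 × 3600 × 24 = 392 mm/day.

R ≈ 392 mm/day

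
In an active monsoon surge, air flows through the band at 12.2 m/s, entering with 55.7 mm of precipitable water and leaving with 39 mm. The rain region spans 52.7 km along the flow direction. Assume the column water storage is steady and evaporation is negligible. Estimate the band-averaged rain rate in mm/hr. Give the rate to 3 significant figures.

R ≈ 13.9 mm/hr

Column moisture flux per unit crosswind length is F = V × PW.
Inflow: F_in = 12.2 × 55.7 = 679.54 mm·m/s
Outflow: F_out = 12.2 × 39 = 475.8 mm·m/s
Steady-state rate R = (F_in − F_out)/L = (679.54 − 475.8) / 52700 m = 3.866e-03 mm/s.
R = 3.866e-03 × 3600 = 13.9 mm/hr.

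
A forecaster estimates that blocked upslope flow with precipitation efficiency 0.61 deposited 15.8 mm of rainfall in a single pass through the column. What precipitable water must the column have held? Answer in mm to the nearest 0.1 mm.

PW = rainfall / ε = 15.8 / 0.61 = 25.9 mm.

PW ≈ 25.9 mm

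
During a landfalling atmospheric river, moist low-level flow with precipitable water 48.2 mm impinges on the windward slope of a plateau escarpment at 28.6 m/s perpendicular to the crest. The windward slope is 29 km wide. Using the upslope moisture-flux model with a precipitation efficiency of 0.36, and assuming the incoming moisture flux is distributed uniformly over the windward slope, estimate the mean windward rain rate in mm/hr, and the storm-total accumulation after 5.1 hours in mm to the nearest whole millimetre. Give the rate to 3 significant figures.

Incoming column moisture flux per unit ridge length: F = V × PW = 28.6 × 48.2 = 1378.52 mm·m/s.
Spread over the 29 km slope with efficiency ε = 0.36: R = ε·F/W = 0.36 × 1378.52 / 29000 m = 1.711e-02 mm/s.
R = 1.711e-02 × 3600 = 61.6 mm/hr.
Over 5.1 h: total = 61.6 × 5.1 = 314.16 ≈ 314 mm.

R ≈ 61.6 mm/hr; total ≈ 314 mm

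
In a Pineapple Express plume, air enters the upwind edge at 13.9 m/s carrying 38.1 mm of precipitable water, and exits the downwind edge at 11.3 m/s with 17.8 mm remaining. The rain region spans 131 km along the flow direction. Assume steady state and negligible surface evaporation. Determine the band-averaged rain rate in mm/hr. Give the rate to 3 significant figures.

Column moisture flux per unit crosswind length is F = V × PW.
Inflow: F_in = 13.9 × 38.1 = 529.59 mm·m/s
Outflow: F_out = 11.3 × 17.8 = 201.14 mm·m/s
Steady-state rate R = (F_in − F_out)/L = (529.59 − 201.14) / 131000 m = 2.507e-03 mm/s.
R = 2.507e-03 × 3600 = 9.03 mm/hr.

R ≈ 9.03 mm/hr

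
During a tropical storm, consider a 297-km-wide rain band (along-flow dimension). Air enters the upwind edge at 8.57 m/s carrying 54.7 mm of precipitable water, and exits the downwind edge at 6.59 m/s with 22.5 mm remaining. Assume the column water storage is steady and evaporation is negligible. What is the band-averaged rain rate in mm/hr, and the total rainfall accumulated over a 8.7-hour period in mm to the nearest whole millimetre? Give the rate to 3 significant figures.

Column moisture flux per unit crosswind length is F = V × PW.
Inflow: F_in = 8.57 × 54.7 = 468.779 mm·m/s
Outflow: F_out = 6.59 × 22.5 = 148.275 mm·m/s
Steady-state rate R = (F_in − F_out)/L = (468.779 − 148.275) / 297000 m = 1.079e-03 mm/s.
R = 1.079e-03 × 3600 = 3.88 mm/hr.
Over 8.7 h: total = 3.88 × 8.7 = 33.756 ≈ 34 mm.

R ≈ 3.88 mm/hr; total ≈ 34 mm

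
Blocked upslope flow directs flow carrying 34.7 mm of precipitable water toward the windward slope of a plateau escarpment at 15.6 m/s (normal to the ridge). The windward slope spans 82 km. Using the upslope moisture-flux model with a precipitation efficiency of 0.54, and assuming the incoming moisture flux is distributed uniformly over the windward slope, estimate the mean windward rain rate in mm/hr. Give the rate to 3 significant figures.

Incoming column moisture flux per unit ridge length: F = V × PW = 15.6 × 34.7 = 541.32 mm·m/s.
Spread over the 82 km slope with efficiency ε = 0.54: R = ε·F/W = 0.54 × 541.32 / 82000 m = 3.565e-03 mm/s.
R = 3.565e-03 × 3600 = 12.8 mm/hr.

R ≈ 12.8 mm/hr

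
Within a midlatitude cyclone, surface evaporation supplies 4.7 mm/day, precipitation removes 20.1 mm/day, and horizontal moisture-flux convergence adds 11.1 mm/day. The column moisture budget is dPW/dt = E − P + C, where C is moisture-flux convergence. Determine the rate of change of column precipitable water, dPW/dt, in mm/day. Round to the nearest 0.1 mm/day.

dPW/dt = E − P + C = 4.7 − 20.1 + (11.1) = -4.3 mm/day.

dPW/dt ≈ -4.3 mm/day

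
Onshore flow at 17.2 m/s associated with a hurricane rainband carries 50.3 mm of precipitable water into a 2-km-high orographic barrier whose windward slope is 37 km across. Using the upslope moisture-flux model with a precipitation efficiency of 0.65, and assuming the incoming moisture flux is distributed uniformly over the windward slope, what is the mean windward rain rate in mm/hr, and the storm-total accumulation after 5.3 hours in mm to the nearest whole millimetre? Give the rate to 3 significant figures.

Incoming column moisture flux per unit ridge length: F = V × PW = 17.2 × 50.3 = 865.16 mm·m/s.
Spread over the 37 km slope with efficiency ε = 0.65: R = ε·F/W = 0.65 × 865.16 / 37000 m = 1.520e-02 mm/s.
R = 1.520e-02 × 3600 = 54.7 mm/hr.
Over 5.3 h: total = 54.7 × 5.3 = 289.91 ≈ 290 mm.

R ≈ 54.7 mm/hr; total ≈ 290 mm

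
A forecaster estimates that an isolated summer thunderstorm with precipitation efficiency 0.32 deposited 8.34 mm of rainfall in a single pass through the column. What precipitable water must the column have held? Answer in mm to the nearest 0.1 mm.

PW = rainfall / ε = 8.34 / 0.32 = 26.1 mm.

PW ≈ 26.1 mm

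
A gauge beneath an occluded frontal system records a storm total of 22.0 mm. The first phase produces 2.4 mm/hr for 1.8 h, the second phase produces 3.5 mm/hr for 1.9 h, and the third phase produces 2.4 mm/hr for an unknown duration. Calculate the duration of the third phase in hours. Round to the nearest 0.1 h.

duration ≈ 4.6 h

Known phases: 2.4 × 1.8 + 3.5 × 1.9 = 4.32 + 6.65 = 10.97 mm.
Remaining depth = 22.0 − 10.97 = 11.03 mm.
Duration = 11.03 / 2.4 = 4.6 h.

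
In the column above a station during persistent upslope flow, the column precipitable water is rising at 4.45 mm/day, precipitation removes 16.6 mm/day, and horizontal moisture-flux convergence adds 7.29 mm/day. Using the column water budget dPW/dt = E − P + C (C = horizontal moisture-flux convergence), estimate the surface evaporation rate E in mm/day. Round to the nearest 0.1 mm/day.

dPW/dt = +4.45 mm/day.
E = dPW/dt + P − C = (+4.45) + 16.6 − (7.29) = 13.8 mm/day.

E ≈ 13.8 mm/day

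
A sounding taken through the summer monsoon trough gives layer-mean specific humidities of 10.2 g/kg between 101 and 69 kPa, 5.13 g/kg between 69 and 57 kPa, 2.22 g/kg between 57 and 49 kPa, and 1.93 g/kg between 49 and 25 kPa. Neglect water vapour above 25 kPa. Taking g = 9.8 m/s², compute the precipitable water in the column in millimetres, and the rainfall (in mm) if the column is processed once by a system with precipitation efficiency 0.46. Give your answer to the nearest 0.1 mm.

PW ≈ 46.1 mm; rainfall ≈ 21.2 mm

Precipitable water is the column-integrated vapour mass per unit area: PW = (1/g) Σ q̄ Δp, with q in kg/kg and Δp in Pa (1 kg/m² of water = 1 mm).
Layer 101–69 kPa: Δp = 320 hPa = 32000 Pa, q̄ = 0.0102 kg/kg → 0.0102 × 32000 / 9.8 = 33.31 mm
Layer 69–57 kPa: Δp = 120 hPa = 12000 Pa, q̄ = 0.00513 kg/kg → 0.00513 × 12000 / 9.8 = 6.28 mm
Layer 57–49 kPa: Δp = 80 hPa = 8000 Pa, q̄ = 0.00222 kg/kg → 0.00222 × 8000 / 9.8 = 1.81 mm
Layer 49–25 kPa: Δp = 240 hPa = 24000 Pa, q̄ = 0.00193 kg/kg → 0.00193 × 24000 / 9.8 = 4.73 mm
PW = 33.31 + 6.28 + 1.81 + 4.73 = 46.13 ≈ 46.1 mm.
Rainfall = ε × PW = 0.46 × 46.1 = 21.2 mm.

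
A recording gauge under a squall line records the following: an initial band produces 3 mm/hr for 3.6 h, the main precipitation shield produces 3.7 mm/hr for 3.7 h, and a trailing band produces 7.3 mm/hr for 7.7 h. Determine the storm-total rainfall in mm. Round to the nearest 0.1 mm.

total ≈ 80.7 mm

Total = Σ Rᵢ Δtᵢ = 3 × 3.6 + 3.7 × 3.7 + 7.3 × 7.7
      = 10.8 + 13.69 + 56.21 = 80.7 mm.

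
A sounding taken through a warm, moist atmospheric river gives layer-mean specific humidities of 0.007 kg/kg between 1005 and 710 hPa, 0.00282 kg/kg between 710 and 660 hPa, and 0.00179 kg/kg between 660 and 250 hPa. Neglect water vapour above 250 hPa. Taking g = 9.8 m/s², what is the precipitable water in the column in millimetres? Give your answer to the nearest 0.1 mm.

Precipitable water is the column-integrated vapour mass per unit area: PW = (1/g) Σ q̄ Δp, with q in kg/kg and Δp in Pa (1 kg/m² of water = 1 mm).
Layer 1005–710 hPa: Δp = 295 hPa = 29500 Pa, q̄ = 0.007 kg/kg → 0.007 × 29500 / 9.8 = 21.07 mm
Layer 710–660 hPa: Δp = 50 hPa = 5000 Pa, q̄ = 0.00282 kg/kg → 0.00282 × 5000 / 9.8 = 1.44 mm
Layer 660–250 hPa: Δp = 410 hPa = 41000 Pa, q̄ = 0.00179 kg/kg → 0.00179 × 41000 / 9.8 = 7.49 mm
PW = 21.07 + 1.44 + 7.49 = 30.00 ≈ 30.0 mm.

PW ≈ 30.0 mm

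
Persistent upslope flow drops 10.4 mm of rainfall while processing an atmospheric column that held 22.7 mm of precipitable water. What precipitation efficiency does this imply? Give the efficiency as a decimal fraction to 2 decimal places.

ε ≈ 0.46

ε = rainfall / PW = 10.4 / 22.7 = 0.46.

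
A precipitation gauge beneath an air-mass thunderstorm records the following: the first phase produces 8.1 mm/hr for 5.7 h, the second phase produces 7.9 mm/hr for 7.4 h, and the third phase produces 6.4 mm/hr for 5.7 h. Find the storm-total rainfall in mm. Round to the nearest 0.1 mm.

Total = Σ Rᵢ Δtᵢ = 8.1 × 5.7 + 7.9 × 7.4 + 6.4 × 5.7
      = 46.17 + 58.46 + 36.48 = 141.1 mm.

total ≈ 141.1 mm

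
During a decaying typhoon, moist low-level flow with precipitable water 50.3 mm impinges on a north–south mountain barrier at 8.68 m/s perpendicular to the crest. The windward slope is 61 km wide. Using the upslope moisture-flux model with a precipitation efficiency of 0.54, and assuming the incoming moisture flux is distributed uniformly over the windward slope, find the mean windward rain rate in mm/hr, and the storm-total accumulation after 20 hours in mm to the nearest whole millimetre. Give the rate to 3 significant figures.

Incoming column moisture flux per unit ridge length: F = V × PW = 8.68 × 50.3 = 436.604 mm·m/s.
Spread over the 61 km slope with efficiency ε = 0.54: R = ε·F/W = 0.54 × 436.604 / 61000 m = 3.865e-03 mm/s.
R = 3.865e-03 × 3600 = 13.9 mm/hr.
Over 20 h: total = 13.9 × 20 = 278 mm.

R ≈ 13.9 mm/hr; total ≈ 278 mm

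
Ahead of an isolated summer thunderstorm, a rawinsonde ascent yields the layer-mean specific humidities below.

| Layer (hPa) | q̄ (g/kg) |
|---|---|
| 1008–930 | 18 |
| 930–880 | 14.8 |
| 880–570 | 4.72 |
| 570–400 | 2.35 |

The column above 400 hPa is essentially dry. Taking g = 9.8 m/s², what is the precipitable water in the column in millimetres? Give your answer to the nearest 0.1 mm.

Precipitable water is the column-integrated vapour mass per unit area: PW = (1/g) Σ q̄ Δp, with q in kg/kg and Δp in Pa (1 kg/m² of water = 1 mm).
Layer 1008–930 hPa: Δp = 78 hPa = 7800 Pa, q̄ = 0.018 kg/kg → 0.018 × 7800 / 9.8 = 14.33 mm
Layer 930–880 hPa: Δp = 50 hPa = 5000 Pa, q̄ = 0.0148 kg/kg → 0.0148 × 5000 / 9.8 = 7.55 mm
Layer 880–570 hPa: Δp = 310 hPa = 31000 Pa, q̄ = 0.00472 kg/kg → 0.00472 × 31000 / 9.8 = 14.93 mm
Layer 570–400 hPa: Δp = 170 hPa = 17000 Pa, q̄ = 0.00235 kg/kg → 0.00235 × 17000 / 9.8 = 4.08 mm
PW = 14.33 + 7.55 + 14.93 + 4.08 = 40.89 ≈ 40.9 mm.

PW ≈ 40.9 mm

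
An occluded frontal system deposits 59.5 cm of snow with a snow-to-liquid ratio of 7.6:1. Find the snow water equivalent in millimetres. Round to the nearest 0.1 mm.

SWE ≈ 78.3 mm

SWE = snow depth / ratio = 59.5 cm / 7.6 = 7.829 cm = 78.3 mm.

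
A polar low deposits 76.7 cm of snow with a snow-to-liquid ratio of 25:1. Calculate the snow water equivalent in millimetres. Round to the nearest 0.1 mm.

SWE = snow depth / ratio = 76.7 cm / 25 = 3.068 cm = 30.7 mm.

SWE ≈ 30.7 mm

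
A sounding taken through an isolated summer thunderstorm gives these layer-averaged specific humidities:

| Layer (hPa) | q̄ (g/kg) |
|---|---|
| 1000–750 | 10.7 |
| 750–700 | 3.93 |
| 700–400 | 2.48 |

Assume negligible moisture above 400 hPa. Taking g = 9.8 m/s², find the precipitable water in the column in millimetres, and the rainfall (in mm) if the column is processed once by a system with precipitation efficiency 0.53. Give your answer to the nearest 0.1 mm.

PW ≈ 36.9 mm; rainfall ≈ 19.6 mm

Precipitable water is the column-integrated vapour mass per unit area: PW = (1/g) Σ q̄ Δp, with q in kg/kg and Δp in Pa (1 kg/m² of water = 1 mm).
Layer 1000–750 hPa: Δp = 250 hPa = 25000 Pa, q̄ = 0.0107 kg/kg → 0.0107 × 25000 / 9.8 = 27.30 mm
Layer 750–700 hPa: Δp = 50 hPa = 5000 Pa, q̄ = 0.00393 kg/kg → 0.00393 × 5000 / 9.8 = 2.01 mm
Layer 700–400 hPa: Δp = 300 hPa = 30000 Pa, q̄ = 0.00248 kg/kg → 0.00248 × 30000 / 9.8 = 7.59 mm
PW = 27.30 + 2.01 + 7.59 = 36.90 ≈ 36.9 mm.
Rainfall = ε × PW = 0.53 × 36.9 = 19.6 mm.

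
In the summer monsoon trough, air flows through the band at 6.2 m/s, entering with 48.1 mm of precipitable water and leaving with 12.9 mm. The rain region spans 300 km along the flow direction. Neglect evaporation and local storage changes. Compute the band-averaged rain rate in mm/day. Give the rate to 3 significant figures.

R ≈ 62.9 mm/day

Column moisture flux per unit crosswind length is F = V × PW.
Inflow: F_in = 6.2 × 48.1 = 298.22 mm·m/s
Outflow: F_out = 6.2 × 12.9 = 79.98 mm·m/s
Steady-state rate R = (F_in − F_out)/L = (298.22 − 79.98) / 300000 m = 7.275e-04 mm/s.
R = 7.275e-04 × 3600 × 24 = 62.9 mm/day.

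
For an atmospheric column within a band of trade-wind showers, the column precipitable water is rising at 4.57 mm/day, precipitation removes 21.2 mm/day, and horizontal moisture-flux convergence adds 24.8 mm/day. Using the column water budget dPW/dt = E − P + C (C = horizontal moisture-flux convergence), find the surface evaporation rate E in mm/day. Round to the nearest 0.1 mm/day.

dPW/dt = +4.57 mm/day.
E = dPW/dt + P − C = (+4.57) + 21.2 − (24.8) = 1.0 mm/day.

E ≈ 1.0 mm/day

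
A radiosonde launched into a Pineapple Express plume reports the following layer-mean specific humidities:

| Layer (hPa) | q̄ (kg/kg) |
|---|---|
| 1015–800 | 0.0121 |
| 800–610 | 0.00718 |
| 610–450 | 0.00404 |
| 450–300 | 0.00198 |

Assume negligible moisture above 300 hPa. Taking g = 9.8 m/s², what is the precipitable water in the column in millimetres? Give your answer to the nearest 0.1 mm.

PW ≈ 50.1 mm

Precipitable water is the column-integrated vapour mass per unit area: PW = (1/g) Σ q̄ Δp, with q in kg/kg and Δp in Pa (1 kg/m² of water = 1 mm).
Layer 1015–800 hPa: Δp = 215 hPa = 21500 Pa, q̄ = 0.0121 kg/kg → 0.0121 × 21500 / 9.8 = 26.55 mm
Layer 800–610 hPa: Δp = 190 hPa = 19000 Pa, q̄ = 0.00718 kg/kg → 0.00718 × 19000 / 9.8 = 13.92 mm
Layer 610–450 hPa: Δp = 160 hPa = 16000 Pa, q̄ = 0.00404 kg/kg → 0.00404 × 16000 / 9.8 = 6.60 mm
Layer 450–300 hPa: Δp = 150 hPa = 15000 Pa, q̄ = 0.00198 kg/kg → 0.00198 × 15000 / 9.8 = 3.03 mm
PW = 26.55 + 13.92 + 6.60 + 3.03 = 50.10 ≈ 50.1 mm.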